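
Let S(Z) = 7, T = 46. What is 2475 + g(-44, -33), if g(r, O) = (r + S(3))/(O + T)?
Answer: 32138/13 ≈ 2472.2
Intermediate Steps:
g(r, O) = (7 + r)/(46 + O) (g(r, O) = (r + 7)/(O + 46) = (7 + r)/(46 + O))
2475 + g(-44, -33) = 2475 + (7 - 44)/(46 - 33) = 2475 - 37/13 = 32138/13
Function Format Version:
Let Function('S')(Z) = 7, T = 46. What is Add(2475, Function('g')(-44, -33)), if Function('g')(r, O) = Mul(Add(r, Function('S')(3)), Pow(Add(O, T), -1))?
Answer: Rational(32138, 13) ≈ 2472.2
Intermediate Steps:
Function('g')(r, O) = Mul(Pow(Add(46, O), -1), Add(7, r)) (Function('g')(r, O) = Mul(Add(r, 7), Pow(Add(O, 46), -1)) = Mul(Add(7, r), Pow(Add(46, O), -1)) = Mul(Pow(Add(46, O), -1), Add(7, r)))
Add(2475, Function('g')(-44, -33)) = Add(2475, Mul(Pow(Add(46, -33), -1), Add(7, -44))) = Add(2475, Mul(Pow(13, -1), -37)) = Add(2475, Mul(Rational(1, 13), -37)) = Add(2475, Rational(-37, 13)) = Rational(32138, 13)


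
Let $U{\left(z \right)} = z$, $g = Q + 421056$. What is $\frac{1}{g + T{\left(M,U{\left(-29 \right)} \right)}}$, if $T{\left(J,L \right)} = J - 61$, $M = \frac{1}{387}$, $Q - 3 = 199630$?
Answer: $\frac{387}{240183037} \approx 1.6113 \cdot 10^{-6}$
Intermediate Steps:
$Q = 199633$ ($Q = 3 + 199630 = 199633$)
$g = 620689$ ($g = 199633 + 421056 = 620689$)
$M = \frac{1}{387} \approx 0.002584$
$T{\left(J,L \right)} = -61 + J$
$\frac{1}{g + T{\left(M,U{\left(-29 \right)} \right)}} = \frac{1}{620689 + \left(-61 + \frac{1}{387}\right)} = \frac{1}{620689 - \frac{23606}{387}} = \frac{1}{\frac{240183037}{387}} = \frac{387}{240183037}$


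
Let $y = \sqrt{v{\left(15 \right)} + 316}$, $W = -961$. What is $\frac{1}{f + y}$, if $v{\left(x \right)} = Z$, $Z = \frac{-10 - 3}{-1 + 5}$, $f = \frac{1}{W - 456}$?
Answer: $\frac{5668}{2511869135} + \frac{12047334 \sqrt{139}}{2511869135} \approx 0.056548$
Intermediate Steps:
$f = - \frac{1}{1417}$ ($f = \frac{1}{-961 - 456} = \frac{1}{-1417} = - \frac{1}{1417} \approx -0.00070572$)
$Z = - \frac{13}{4} \approx -3.25$
$v{\left(x \right)} = - \frac{13}{4}$
$y = \frac{3 \sqrt{139}}{2}$ ($y = \sqrt{- \frac{13}{4} + 316} = \sqrt{\frac{1251}{4}} = \frac{3 \sqrt{139}}{2} \approx 17.685$)
$\frac{1}{f + y} = \frac{1}{- \frac{1}{1417} + \frac{3 \sqrt{139}}{2}}$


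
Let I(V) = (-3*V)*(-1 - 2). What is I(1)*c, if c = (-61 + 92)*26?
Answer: 7254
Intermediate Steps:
c = 806 (c = 31*26 = 806)
I(V) = 9*V (I(V) = -3*V*(-3) = 9*V)
I(1)*c = (9*1)*806 = 9*806 = 7254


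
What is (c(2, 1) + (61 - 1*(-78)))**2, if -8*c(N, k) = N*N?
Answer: 76729/4 ≈ 19182.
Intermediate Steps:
c(N, k) = -N**2/8 (c(N, k) = -N*N/8 = -N**2/8)
(c(2, 1) + (61 - 1*(-78)))**2 = (-1/8*2**2 + (61 - 1*(-78)))**2 = (-1/8*4 + (61 + 78))**2 = (-1/2 + 139)**2 = (277/2)**2 = 76729/4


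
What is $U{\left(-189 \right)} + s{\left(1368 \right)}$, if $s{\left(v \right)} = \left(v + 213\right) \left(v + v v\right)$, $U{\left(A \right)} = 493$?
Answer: $2960884645$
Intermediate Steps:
$s{\left(v \right)} = \left(213 + v\right) \left(v + v^{2}\right)$
$U{\left(-189 \right)} + s{\left(1368 \right)} = 493 + 1368 \left(213 + 1368^{2} + 214 \cdot 1368\right) = 493 + 1368 \left(213 + 1871424 + 292752\right) = 493 + 1368 \cdot 2164389 = 493 + 2960884152 = 2960884645$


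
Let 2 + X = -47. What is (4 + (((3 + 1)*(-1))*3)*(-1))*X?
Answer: -784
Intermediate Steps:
X = -49 (X = -2 - 47 = -49)
(4 + (((3 + 1)*(-1))*3)*(-1))*X = (4 + (((3 + 1)*(-1))*3)*(-1))*(-49) = (4 + ((4*(-1))*3)*(-1))*(-49) = (4 - 4*3*(-1))*(-49) = (4 - 12*(-1))*(-49) = (4 + 12)*(-49) = 16*(-49) = -784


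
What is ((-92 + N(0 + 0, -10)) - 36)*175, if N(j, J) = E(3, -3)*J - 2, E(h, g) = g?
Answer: -17500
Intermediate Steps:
N(j, J) = -2 - 3*J (N(j, J) = -3*J - 2 = -2 - 3*J)
((-92 + N(0 + 0, -10)) - 36)*175 = ((-92 + (-2 - 3*(-10))) - 36)*175 = ((-92 + (-2 + 30)) - 36)*175 = ((-92 + 28) - 36)*175 = (-64 - 36)*175 = -100*175 = -17500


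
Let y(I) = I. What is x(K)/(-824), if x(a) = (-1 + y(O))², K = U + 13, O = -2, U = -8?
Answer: -9/824 ≈ -0.010922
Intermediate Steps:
K = 5 (K = -8 + 13 = 5)
x(a) = 9 (x(a) = (-1 - 2)² = (-3)² = 9)
x(K)/(-824) = 9/(-824) = 9*(-1/824) = -9/824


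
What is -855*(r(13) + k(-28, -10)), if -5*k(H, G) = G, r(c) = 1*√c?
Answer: -1710 - 855*√13 ≈ -4792.8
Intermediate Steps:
r(c) = √c
k(H, G) = -G/5
-855*(r(13) + k(-28, -10)) = -855*(√13 - ⅕*(-10)) = -855*(√13 + 2) = -855*(2 + √13) = -1710 - 855*√13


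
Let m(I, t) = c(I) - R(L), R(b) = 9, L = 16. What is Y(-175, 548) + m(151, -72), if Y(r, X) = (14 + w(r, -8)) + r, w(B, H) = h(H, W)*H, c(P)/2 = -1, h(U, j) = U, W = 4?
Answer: -108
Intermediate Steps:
c(P) = -2 (c(P) = 2*(-1) = -2)
w(B, H) = H² (w(B, H) = H*H = H²)
m(I, t) = -11 (m(I, t) = -2 - 1*9 = -2 - 9 = -11)
Y(r, X) = 78 + r (Y(r, X) = (14 + (-8)²) + r = (14 + 64) + r = 78 + r)
Y(-175, 548) + m(151, -72) = (78 - 175) - 11 = -97 - 11 = -108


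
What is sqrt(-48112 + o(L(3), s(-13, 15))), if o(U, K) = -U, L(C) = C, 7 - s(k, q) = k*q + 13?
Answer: I*sqrt(48115) ≈ 219.35*I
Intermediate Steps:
s(k, q) = -6 - k*q (s(k, q) = 7 - (k*q + 13) = 7 - (13 + k*q) = 7 + (-13 - k*q) = -6 - k*q)
sqrt(-48112 + o(L(3), s(-13, 15))) = sqrt(-48112 - 1*3) = sqrt(-48112 - 3) = sqrt(-48115) = I*sqrt(48115)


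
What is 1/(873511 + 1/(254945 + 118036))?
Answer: 372981/325803006292 ≈ 1.1448e-6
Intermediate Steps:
1/(873511 + 1/(254945 + 118036)) = 1/(873511 + 1/372981) = 1/(325803006292/372981) = 372981/325803006292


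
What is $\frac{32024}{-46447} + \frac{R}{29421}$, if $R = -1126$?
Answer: $- \frac{994477426}{1366517187} \approx -0.72775$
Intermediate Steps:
$\frac{32024}{-46447} + \frac{R}{29421} = \frac{32024}{-46447} - \frac{1126}{29421} = 32024 \left(- \frac{1}{46447}\right) - \frac{1126}{29421} = - \frac{32024}{46447} - \frac{1126}{29421} = - \frac{994477426}{1366517187}$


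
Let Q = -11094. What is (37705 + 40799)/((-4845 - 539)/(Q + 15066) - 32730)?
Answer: -19488618/8125559 ≈ -2.3984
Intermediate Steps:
(37705 + 40799)/((-4845 - 539)/(Q + 15066) - 32730) = (37705 + 40799)/((-4845 - 539)/(-11094 + 15066) - 32730) = 78504/(-5384/3972 - 32730) = 78504/(-5384*1/3972 - 32730) = 78504/(-1346/993 - 32730) = 78504/(-32502236/993) = 78504*(-993/32502236) = -19488618/8125559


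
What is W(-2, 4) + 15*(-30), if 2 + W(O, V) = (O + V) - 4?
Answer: -454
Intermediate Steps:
W(O, V) = -6 + O + V (W(O, V) = -2 + ((O + V) - 4) = -2 + (-4 + O + V) = -6 + O + V)
W(-2, 4) + 15*(-30) = (-6 - 2 + 4) + 15*(-30) = -4 - 450 = -454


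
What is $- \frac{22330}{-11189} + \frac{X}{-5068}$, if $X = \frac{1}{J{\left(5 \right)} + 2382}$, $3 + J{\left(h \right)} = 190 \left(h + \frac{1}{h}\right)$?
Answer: $\frac{381038126291}{190928603684} \approx 1.9957$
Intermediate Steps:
$J{\left(h \right)} = -3 + 190 h + \frac{190}{h}$ ($J{\left(h \right)} = -3 + 190 \left(h + \frac{1}{h}\right) = -3 + \left(190 h + \frac{190}{h}\right) = -3 + 190 h + \frac{190}{h}$)
$X = \frac{1}{3367}$ ($X = \frac{1}{\left(-3 + 190 \cdot 5 + \frac{190}{5}\right) + 2382} = \frac{1}{\left(-3 + 950 + 190 \cdot \frac{1}{5}\right) + 2382} = \frac{1}{\left(-3 + 950 + 38\right) + 2382} = \frac{1}{985 + 2382} = \frac{1}{3367} \approx 0.000297$)
$- \frac{22330}{-11189} + \frac{X}{-5068} = - \frac{22330}{-11189} + \frac{1}{3367 \left(-5068\right)} = \left(-22330\right) \left(- \frac{1}{11189}\right) + \frac{1}{3367} \left(- \frac{1}{5068}\right) = \frac{22330}{11189} - \frac{1}{17063956} = \frac{381038126291}{190928603684}$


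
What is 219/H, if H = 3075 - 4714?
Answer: -219/1639 ≈ -0.13362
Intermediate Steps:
H = -1639
219/H = 219/(-1639) = 219*(-1/1639) = -219/1639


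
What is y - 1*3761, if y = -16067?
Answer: -19828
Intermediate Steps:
y - 1*3761 = -16067 - 1*3761 = -16067 - 3761 = -19828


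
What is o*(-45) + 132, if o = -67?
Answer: 3147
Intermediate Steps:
o*(-45) + 132 = -67*(-45) + 132 = 3015 + 132 = 3147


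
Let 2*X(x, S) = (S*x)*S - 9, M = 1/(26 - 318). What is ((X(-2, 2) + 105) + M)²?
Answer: 793943329/85264 ≈ 9311.6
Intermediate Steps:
M = -1/292 (M = 1/(-292) = -1/292 ≈ -0.0034247)
X(x, S) = -9/2 + x*S²/2 (X(x, S) = ((S*x)*S - 9)/2 = (x*S² - 9)/2 = (-9 + x*S²)/2 = -9/2 + x*S²/2)
((X(-2, 2) + 105) + M)² = (((-9/2 + (½)*(-2)*2²) + 105) - 1/292)² = (((-9/2 + (½)*(-2)*4) + 105) - 1/292)² = (((-9/2 - 4) + 105) - 1/292)² = ((-17/2 + 105) - 1/292)² = (193/2 - 1/292)² = (28177/292)² = 793943329/85264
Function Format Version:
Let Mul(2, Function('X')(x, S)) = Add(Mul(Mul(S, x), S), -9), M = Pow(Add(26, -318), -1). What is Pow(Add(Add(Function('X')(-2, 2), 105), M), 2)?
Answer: Rational(793943329, 85264) ≈ 9311.6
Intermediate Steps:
M = Rational(-1, 292) (M = Pow(-292, -1) = Rational(-1, 292) ≈ -0.0034247)
Function('X')(x, S) = Add(Rational(-9, 2), Mul(Rational(1, 2), x, Pow(S, 2))) (Function('X')(x, S) = Mul(Rational(1, 2), Add(Mul(Mul(S, x), S), -9)) = Mul(Rational(1, 2), Add(Mul(x, Pow(S, 2)), -9)) = Mul(Rational(1, 2), Add(-9, Mul(x, Pow(S, 2)))) = Add(Rational(-9, 2), Mul(Rational(1, 2), x, Pow(S, 2))))
Pow(Add(Add(Function('X')(-2, 2), 105), M), 2) = Pow(Add(Add(Add(Rational(-9, 2), Mul(Rational(1, 2), -2, Pow(2, 2))), 105), Rational(-1, 292)), 2) = Pow(Add(Add(Add(Rational(-9, 2), Mul(Rational(1, 2), -2, 4)), 105), Rational(-1, 292)), 2) = Pow(Add(Add(Add(Rational(-9, 2), -4), 105), Rational(-1, 292)), 2) = Pow(Add(Add(Rational(-17, 2), 105), Rational(-1, 292)), 2) = Pow(Add(Rational(193, 2), Rational(-1, 292)), 2) = Pow(Rational(28177, 292), 2) = Rational(793943329, 85264)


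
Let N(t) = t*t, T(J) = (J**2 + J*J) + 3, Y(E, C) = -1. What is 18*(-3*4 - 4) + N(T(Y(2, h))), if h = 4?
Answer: -263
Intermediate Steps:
T(J) = 3 + 2*J**2 (T(J) = (J**2 + J**2) + 3 = 2*J**2 + 3 = 3 + 2*J**2)
N(t) = t**2
18*(-3*4 - 4) + N(T(Y(2, h))) = 18*(-3*4 - 4) + (3 + 2*(-1)**2)**2 = 18*(-12 - 4) + (3 + 2*1)**2 = 18*(-16) + (3 + 2)**2 = -288 + 5**2 = -288 + 25 = -263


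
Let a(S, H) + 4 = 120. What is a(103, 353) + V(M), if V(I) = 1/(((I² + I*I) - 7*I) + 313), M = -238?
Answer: 13370973/115267 ≈ 116.00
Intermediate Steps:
a(S, H) = 116 (a(S, H) = -4 + 120 = 116)
V(I) = 1/(313 - 7*I + 2*I²) (V(I) = 1/(((I² + I²) - 7*I) + 313) = 1/((2*I² - 7*I) + 313) = 1/((-7*I + 2*I²) + 313) = 1/(313 - 7*I + 2*I²))
a(103, 353) + V(M) = 116 + 1/(313 - 7*(-238) + 2*(-238)²) = 116 + 1/(313 + 1666 + 2*56644) = 116 + 1/(313 + 1666 + 113288) = 116 + 1/115267 = 13370973/115267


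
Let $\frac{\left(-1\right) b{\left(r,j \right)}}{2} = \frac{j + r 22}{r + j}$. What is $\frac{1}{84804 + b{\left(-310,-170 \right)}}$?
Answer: $\frac{8}{678199} \approx 1.1796 \cdot 10^{-5}$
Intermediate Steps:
$b{\left(r,j \right)} = - \frac{2 \left(j + 22 r\right)}{j + r}$ ($b{\left(r,j \right)} = - 2 \frac{j + r 22}{r + j} = - 2 \frac{j + 22 r}{j + r} = - \frac{2 \left(j + 22 r\right)}{j + r}$)
$\frac{1}{84804 + b{\left(-310,-170 \right)}} = \frac{1}{84804 + \frac{2 \left(\left(-1\right) \left(-170\right) - -6820\right)}{-170 - 310}} = \frac{1}{84804 + \frac{2 \left(170 + 6820\right)}{-480}} = \frac{1}{84804 + 2 \left(- \frac{1}{480}\right) 6990} = \frac{1}{84804 - \frac{233}{8}} = \frac{1}{\frac{678199}{8}} = \frac{8}{678199}$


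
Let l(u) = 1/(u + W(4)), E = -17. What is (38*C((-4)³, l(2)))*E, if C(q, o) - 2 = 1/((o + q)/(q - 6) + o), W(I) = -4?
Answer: -166668/59 ≈ -2824.9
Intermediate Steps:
l(u) = 1/(-4 + u) (l(u) = 1/(u - 4) = 1/(-4 + u))
C(q, o) = 2 + 1/(o + (o + q)/(-6 + q)) (C(q, o) = 2 + 1/((o + q)/(q - 6) + o) = 2 + 1/((o + q)/(-6 + q) + o) = 2 + 1/(o + (o + q)/(-6 + q)))
(38*C((-4)³, l(2)))*E = (38*((-6 - 10/(-4 + 2) + 3*(-4)³ + 2*(-4)³/(-4 + 2))/((-4)³ - 5/(-4 + 2) + (-4)³/(-4 + 2))))*(-17) = (38*((-6 - 10/(-2) + 3*(-64) + 2*(-64)/(-2))/(-64 - 5/(-2) - 64/(-2))))*(-17) = (38*((-6 - 10*(-½) - 192 + 2*(-½)*(-64))/(-64 - 5*(-½) - ½*(-64))))*(-17) = (38*((-6 + 5 - 192 + 64)/(-64 + 5/2 + 32)))*(-17) = (38*(-129/(-59/2)))*(-17) = (38*(-2/59*(-129)))*(-17) = (38*(258/59))*(-17) = (9804/59)*(-17) = -166668/59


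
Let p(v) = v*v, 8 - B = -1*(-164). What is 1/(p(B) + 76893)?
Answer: 1/101229 ≈ 9.8786e-6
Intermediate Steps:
B = -156 (B = 8 - (-1)*(-164) = 8 - 1*164 = 8 - 164 = -156)
p(v) = v²
1/(p(B) + 76893) = 1/((-156)² + 76893) = 1/(24336 + 76893) = 1/101229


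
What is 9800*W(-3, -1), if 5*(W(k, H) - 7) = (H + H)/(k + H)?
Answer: 69580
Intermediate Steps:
W(k, H) = 7 + 2*H/(5*(H + k)) (W(k, H) = 7 + ((H + H)/(k + H))/5 = 7 + ((2*H)/(H + k))/5 = 7 + (2*H/(H + k))/5 = 7 + 2*H/(5*(H + k)))
9800*W(-3, -1) = 9800*((7*(-3) + (37/5)*(-1))/(-1 - 3)) = 9800*((-21 - 37/5)/(-4)) = 9800*(-¼*(-142/5)) = 9800*(71/10) = 69580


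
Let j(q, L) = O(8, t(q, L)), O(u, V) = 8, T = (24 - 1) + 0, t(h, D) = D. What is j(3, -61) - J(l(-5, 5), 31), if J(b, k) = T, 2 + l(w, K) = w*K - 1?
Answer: -15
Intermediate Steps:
T = 23 (T = 23 + 0 = 23)
l(w, K) = -3 + K*w (l(w, K) = -2 + (w*K - 1) = -2 + (K*w - 1) = -2 + (-1 + K*w) = -3 + K*w)
j(q, L) = 8
J(b, k) = 23
j(3, -61) - J(l(-5, 5), 31) = 8 - 1*23 = 8 - 23 = -15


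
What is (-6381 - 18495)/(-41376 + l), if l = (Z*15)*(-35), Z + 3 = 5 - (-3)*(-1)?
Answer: 2764/4539 ≈ 0.60894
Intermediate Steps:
Z = -1 (Z = -3 + (5 - (-3)*(-1)) = -3 + (5 - 1*3) = -3 + (5 - 3) = -3 + 2 = -1)
l = 525 (l = -1*15*(-35) = -15*(-35) = 525)
(-6381 - 18495)/(-41376 + l) = (-6381 - 18495)/(-41376 + 525) = -24876/(-40851) = -24876*(-1/40851) = 2764/4539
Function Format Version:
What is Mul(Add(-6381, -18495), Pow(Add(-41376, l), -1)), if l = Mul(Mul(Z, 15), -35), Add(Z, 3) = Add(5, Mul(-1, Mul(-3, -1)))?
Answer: Rational(2764, 4539) ≈ 0.60894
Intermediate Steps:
Z = -1 (Z = Add(-3, Add(5, Mul(-1, Mul(-3, -1)))) = Add(-3, Add(5, Mul(-1, 3))) = Add(-3, Add(5, -3)) = Add(-3, 2) = -1)
l = 525 (l = Mul(Mul(-1, 15), -35) = Mul(-15, -35) = 525)
Mul(Add(-6381, -18495), Pow(Add(-41376, l), -1)) = Mul(Add(-6381, -18495), Pow(Add(-41376, 525), -1)) = Mul(-24876, Pow(-40851, -1)) = Mul(-24876, Rational(-1, 40851)) = Rational(2764, 4539)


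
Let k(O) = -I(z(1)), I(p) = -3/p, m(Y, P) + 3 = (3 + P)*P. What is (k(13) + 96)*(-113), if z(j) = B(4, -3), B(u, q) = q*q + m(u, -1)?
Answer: -43731/4 ≈ -10933.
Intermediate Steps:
m(Y, P) = -3 + P*(3 + P) (m(Y, P) = -3 + (3 + P)*P = -3 + P*(3 + P))
B(u, q) = -5 + q**2 (B(u, q) = q*q + (-3 + (-1)**2 + 3*(-1)) = q**2 + (-3 + 1 - 3) = q**2 - 5 = -5 + q**2)
z(j) = 4 (z(j) = -5 + (-3)**2 = -5 + 9 = 4)
k(O) = 3/4 (k(O) = -(-3)/4 = -1*(-3/4) = 3/4)
(k(13) + 96)*(-113) = (3/4 + 96)*(-113) = (387/4)*(-113) = -43731/4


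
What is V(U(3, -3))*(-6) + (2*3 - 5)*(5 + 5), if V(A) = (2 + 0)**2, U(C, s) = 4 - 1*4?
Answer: -14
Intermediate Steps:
U(C, s) = 0 (U(C, s) = 4 - 4 = 0)
V(A) = 4 (V(A) = 2**2 = 4)
V(U(3, -3))*(-6) + (2*3 - 5)*(5 + 5) = 4*(-6) + (2*3 - 5)*(5 + 5) = -24 + (6 - 5)*10 = -24 + 1*10 = -24 + 10 = -14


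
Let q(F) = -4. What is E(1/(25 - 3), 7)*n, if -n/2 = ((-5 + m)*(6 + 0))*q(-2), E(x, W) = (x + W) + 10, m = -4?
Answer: -81000/11 ≈ -7363.6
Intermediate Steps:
E(x, W) = 10 + W + x (E(x, W) = (W + x) + 10 = 10 + W + x)
n = -432 (n = -2*(-5 - 4)*(6 + 0)*(-4) = -2*(-9*6)*(-4) = -(-108)*(-4) = -2*216 = -432)
E(1/(25 - 3), 7)*n = (10 + 7 + 1/(25 - 3))*(-432) = (10 + 7 + 1/22)*(-432) = (375/22)*(-432) = -81000/11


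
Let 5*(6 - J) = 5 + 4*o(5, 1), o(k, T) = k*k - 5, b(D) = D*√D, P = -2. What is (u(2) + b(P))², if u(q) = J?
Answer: 113 + 44*I*√2 ≈ 113.0 + 62.225*I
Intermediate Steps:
b(D) = D^(3/2)
o(k, T) = -5 + k² (o(k, T) = k² - 5 = -5 + k²)
J = -11 (J = 6 - (5 + 4*(-5 + 5²))/5 = 6 - (5 + 4*(-5 + 25))/5 = 6 - (5 + 4*20)/5 = 6 - (5 + 80)/5 = 6 - ⅕*85 = 6 - 17 = -11)
u(q) = -11
(u(2) + b(P))² = (-11 + (-2)^(3/2))² = (-11 - 2*I*√2)²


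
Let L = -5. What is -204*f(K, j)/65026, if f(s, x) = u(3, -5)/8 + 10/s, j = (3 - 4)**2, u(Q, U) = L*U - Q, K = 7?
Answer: -459/35014 ≈ -0.013109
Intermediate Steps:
u(Q, U) = -Q - 5*U (u(Q, U) = -5*U - Q = -Q - 5*U)
j = 1 (j = (-1)**2 = 1)
f(s, x) = 11/4 + 10/s (f(s, x) = (-1*3 - 5*(-5))/8 + 10/s = (-3 + 25)*(1/8) + 10/s = 22*(1/8) + 10/s = 11/4 + 10/s)
-204*f(K, j)/65026 = -204*(11/4 + 10/7)/65026 = -204*(11/4 + 10*(1/7))*(1/65026) = -204*(11/4 + 10/7)*(1/65026) = -204*117/28*(1/65026) = -5967/7*1/65026 = -459/35014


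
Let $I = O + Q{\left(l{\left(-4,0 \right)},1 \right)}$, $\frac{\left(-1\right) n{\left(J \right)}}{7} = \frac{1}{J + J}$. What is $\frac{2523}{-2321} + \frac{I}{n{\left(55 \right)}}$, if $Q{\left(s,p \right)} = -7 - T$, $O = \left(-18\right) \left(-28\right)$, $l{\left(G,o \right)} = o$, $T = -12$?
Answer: $- \frac{129970451}{16247} \approx -7999.7$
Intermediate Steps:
$O = 504$
$Q{\left(s,p \right)} = 5$ ($Q{\left(s,p \right)} = -7 - -12 = -7 + 12 = 5$)
$n{\left(J \right)} = - \frac{7}{2 J}$ ($n{\left(J \right)} = - \frac{7}{J + J} = - \frac{7}{2 J}$)
$I = 509$ ($I = 504 + 5 = 509$)
$\frac{2523}{-2321} + \frac{I}{n{\left(55 \right)}} = \frac{2523}{-2321} + \frac{509}{\left(- \frac{7}{2}\right) \frac{1}{55}} = 2523 \left(- \frac{1}{2321}\right) + \frac{509}{\left(- \frac{7}{2}\right) \frac{1}{55}} = - \frac{2523}{2321} + \frac{509}{- \frac{7}{110}} = - \frac{2523}{2321} + 509 \left(- \frac{110}{7}\right) = - \frac{2523}{2321} - \frac{55990}{7} = - \frac{129970451}{16247}$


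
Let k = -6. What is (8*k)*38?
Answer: -1824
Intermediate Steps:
(8*k)*38 = (8*(-6))*38 = -48*38 = -1824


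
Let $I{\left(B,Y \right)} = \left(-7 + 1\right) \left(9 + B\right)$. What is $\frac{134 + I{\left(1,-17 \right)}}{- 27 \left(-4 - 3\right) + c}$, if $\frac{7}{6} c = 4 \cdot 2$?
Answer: $\frac{518}{1371} \approx 0.37783$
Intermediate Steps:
$I{\left(B,Y \right)} = -54 - 6 B$ ($I{\left(B,Y \right)} = - 6 \left(9 + B\right) = -54 - 6 B$)
$c = \frac{48}{7}$ ($c = \frac{6 \cdot 4 \cdot 2}{7} = \frac{6}{7} \cdot 8 = \frac{48}{7} \approx 6.8571$)
$\frac{134 + I{\left(1,-17 \right)}}{- 27 \left(-4 - 3\right) + c} = \frac{134 - 60}{- 27 \left(-4 - 3\right) + \frac{48}{7}} = \frac{134 - 60}{\left(-27\right) \left(-7\right) + \frac{48}{7}} = \frac{134 - 60}{189 + \frac{48}{7}} = \frac{74}{\frac{1371}{7}} = 74 \cdot \frac{7}{1371} = \frac{518}{1371}$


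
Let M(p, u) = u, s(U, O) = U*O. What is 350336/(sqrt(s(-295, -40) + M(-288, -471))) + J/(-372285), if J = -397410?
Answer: 26494/24819 + 350336*sqrt(11329)/11329 ≈ 3292.5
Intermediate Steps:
s(U, O) = O*U
350336/(sqrt(s(-295, -40) + M(-288, -471))) + J/(-372285) = 350336/(sqrt(-40*(-295) - 471)) - 397410/(-372285) = 350336/(sqrt(11800 - 471)) - 397410*(-1/372285) = 350336/(sqrt(11329)) + 26494/24819 = 350336*(sqrt(11329)/11329) + 26494/24819 = 350336*sqrt(11329)/11329 + 26494/24819 = 26494/24819 + 350336*sqrt(11329)/11329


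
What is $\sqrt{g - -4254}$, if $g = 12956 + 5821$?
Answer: $3 \sqrt{2559} \approx 151.76$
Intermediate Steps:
$g = 18777$
$\sqrt{g - -4254} = \sqrt{18777 - -4254} = \sqrt{18777 + 4254} = \sqrt{23031} = 3 \sqrt{2559}$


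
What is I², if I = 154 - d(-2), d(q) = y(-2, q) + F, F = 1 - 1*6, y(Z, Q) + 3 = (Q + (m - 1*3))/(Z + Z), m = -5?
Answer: 101761/4 ≈ 25440.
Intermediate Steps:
y(Z, Q) = -3 + (-8 + Q)/(2*Z) (y(Z, Q) = -3 + (Q + (-5 - 1*3))/(Z + Z) = -3 + (Q + (-5 - 3))/((2*Z)) = -3 + (Q - 8)*(1/(2*Z)) = -3 + (-8 + Q)*(1/(2*Z)) = -3 + (-8 + Q)/(2*Z))
F = -5 (F = 1 - 6 = -5)
d(q) = -6 - q/4 (d(q) = (½)*(-8 + q - 6*(-2))/(-2) - 5 = (½)*(-½)*(-8 + q + 12) - 5 = (½)*(-½)*(4 + q) - 5 = (-1 - q/4) - 5 = -6 - q/4)
I = 319/2 (I = 154 - (-6 - ¼*(-2)) = 154 - (-6 + ½) = 154 - 1*(-11/2) = 154 + 11/2 = 319/2 ≈ 159.50)
I² = (319/2)² = 101761/4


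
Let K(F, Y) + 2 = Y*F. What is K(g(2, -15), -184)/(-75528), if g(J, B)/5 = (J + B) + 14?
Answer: 461/37764 ≈ 0.012207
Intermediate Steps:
g(J, B) = 70 + 5*B + 5*J (g(J, B) = 5*((J + B) + 14) = 5*((B + J) + 14) = 5*(14 + B + J) = 70 + 5*B + 5*J)
K(F, Y) = -2 + F*Y (K(F, Y) = -2 + Y*F = -2 + F*Y)
K(g(2, -15), -184)/(-75528) = (-2 + (70 + 5*(-15) + 5*2)*(-184))/(-75528) = (-2 + (70 - 75 + 10)*(-184))*(-1/75528) = (-2 + 5*(-184))*(-1/75528) = (-2 - 920)*(-1/75528) = -922*(-1/75528) = 461/37764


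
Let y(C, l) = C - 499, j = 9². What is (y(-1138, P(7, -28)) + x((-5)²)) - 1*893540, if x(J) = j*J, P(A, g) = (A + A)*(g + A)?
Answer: -893152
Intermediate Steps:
P(A, g) = 2*A*(A + g) (P(A, g) = (2*A)*(A + g) = 2*A*(A + g))
j = 81
y(C, l) = -499 + C
x(J) = 81*J
(y(-1138, P(7, -28)) + x((-5)²)) - 1*893540 = ((-499 - 1138) + 81*(-5)²) - 1*893540 = (-1637 + 81*25) - 893540 = (-1637 + 2025) - 893540 = 388 - 893540 = -893152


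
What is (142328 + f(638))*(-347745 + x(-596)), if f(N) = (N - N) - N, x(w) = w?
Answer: -49356436290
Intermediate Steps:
f(N) = -N (f(N) = 0 - N = -N)
(142328 + f(638))*(-347745 + x(-596)) = (142328 - 1*638)*(-347745 - 596) = (142328 - 638)*(-348341) = 141690*(-348341) = -49356436290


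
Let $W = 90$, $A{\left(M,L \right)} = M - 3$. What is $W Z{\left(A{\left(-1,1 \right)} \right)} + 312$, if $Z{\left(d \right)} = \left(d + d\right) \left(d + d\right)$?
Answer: $6072$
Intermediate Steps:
$A{\left(M,L \right)} = -3 + M$ ($A{\left(M,L \right)} = M - 3 = -3 + M$)
$Z{\left(d \right)} = 4 d^{2}$ ($Z{\left(d \right)} = 2 d 2 d = 4 d^{2}$)
$W Z{\left(A{\left(-1,1 \right)} \right)} + 312 = 90 \cdot 4 \left(-3 - 1\right)^{2} + 312 = 90 \cdot 4 \left(-4\right)^{2} + 312 = 90 \cdot 4 \cdot 16 + 312 = 90 \cdot 64 + 312 = 5760 + 312 = 6072$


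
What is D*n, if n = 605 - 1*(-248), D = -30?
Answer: -25590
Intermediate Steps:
n = 853 (n = 605 + 248 = 853)
D*n = -30*853 = -25590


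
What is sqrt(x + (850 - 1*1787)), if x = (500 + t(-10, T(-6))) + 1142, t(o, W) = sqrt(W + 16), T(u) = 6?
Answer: sqrt(705 + sqrt(22)) ≈ 26.640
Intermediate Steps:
t(o, W) = sqrt(16 + W)
x = 1642 + sqrt(22) (x = (500 + sqrt(16 + 6)) + 1142 = (500 + sqrt(22)) + 1142 = 1642 + sqrt(22) ≈ 1646.7)
sqrt(x + (850 - 1*1787)) = sqrt((1642 + sqrt(22)) + (850 - 1*1787)) = sqrt((1642 + sqrt(22)) + (850 - 1787)) = sqrt((1642 + sqrt(22)) - 937) = sqrt(705 + sqrt(22))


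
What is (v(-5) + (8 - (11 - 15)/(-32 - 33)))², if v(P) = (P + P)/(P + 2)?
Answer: 4831204/38025 ≈ 127.05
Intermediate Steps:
v(P) = 2*P/(2 + P) (v(P) = (2*P)/(2 + P) = 2*P/(2 + P))
(v(-5) + (8 - (11 - 15)/(-32 - 33)))² = (2*(-5)/(2 - 5) + (8 - (11 - 15)/(-32 - 33)))² = (2*(-5)/(-3) + (8 - (-4)/(-65)))² = (2*(-5)*(-⅓) + (8 - (-4)*(-1)/65))² = (10/3 + (8 - 1*4/65))² = (10/3 + (8 - 4/65))² = (10/3 + 516/65)² = (2198/195)² = 4831204/38025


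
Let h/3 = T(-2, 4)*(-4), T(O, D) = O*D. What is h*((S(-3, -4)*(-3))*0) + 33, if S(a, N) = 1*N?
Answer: 33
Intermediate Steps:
S(a, N) = N
T(O, D) = D*O
h = 96 (h = 3*((4*(-2))*(-4)) = 3*(-8*(-4)) = 3*32 = 96)
h*((S(-3, -4)*(-3))*0) + 33 = 96*(-4*(-3)*0) + 33 = 96*(12*0) + 33 = 96*0 + 33 = 0 + 33 = 33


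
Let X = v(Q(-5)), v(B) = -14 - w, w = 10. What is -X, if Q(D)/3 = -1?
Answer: 24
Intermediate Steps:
Q(D) = -3 (Q(D) = 3*(-1) = -3)
v(B) = -24 (v(B) = -14 - 1*10 = -14 - 10 = -24)
X = -24
-X = -1*(-24) = 24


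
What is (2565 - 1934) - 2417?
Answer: -1786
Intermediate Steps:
(2565 - 1934) - 2417 = 631 - 2417 = -1786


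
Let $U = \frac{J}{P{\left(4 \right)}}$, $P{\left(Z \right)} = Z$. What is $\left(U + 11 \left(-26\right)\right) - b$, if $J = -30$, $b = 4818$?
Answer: $- \frac{10223}{2} \approx -5111.5$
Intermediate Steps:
$U = - \frac{15}{2}$ ($U = - \frac{30}{4} = \left(-30\right) \frac{1}{4} = - \frac{15}{2} \approx -7.5$)
$\left(U + 11 \left(-26\right)\right) - b = \left(- \frac{15}{2} + 11 \left(-26\right)\right) - 4818 = \left(- \frac{15}{2} - 286\right) - 4818 = - \frac{587}{2} - 4818 = - \frac{10223}{2}$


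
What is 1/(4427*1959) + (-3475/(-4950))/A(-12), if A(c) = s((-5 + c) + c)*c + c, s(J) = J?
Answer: 401847685/192321204768 ≈ 0.0020895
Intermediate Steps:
A(c) = c + c*(-5 + 2*c) (A(c) = ((-5 + c) + c)*c + c = (-5 + 2*c)*c + c = c*(-5 + 2*c) + c = c + c*(-5 + 2*c))
1/(4427*1959) + (-3475/(-4950))/A(-12) = 1/(4427*1959) + (-3475/(-4950))/((2*(-12)*(-2 - 12))) = (1/4427)*(1/1959) + (-3475*(-1/4950))/((2*(-12)*(-14))) = 1/8672493 + (139/198)/336 = 1/8672493 + (139/198)*(1/336) = 1/8672493 + 139/66528 = 401847685/192321204768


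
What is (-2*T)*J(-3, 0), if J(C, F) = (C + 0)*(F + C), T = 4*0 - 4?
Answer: 72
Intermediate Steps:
T = -4 (T = 0 - 4 = -4)
J(C, F) = C*(C + F)
(-2*T)*J(-3, 0) = (-2*(-4))*(-3*(-3 + 0)) = 8*(-3*(-3)) = 8*9 = 72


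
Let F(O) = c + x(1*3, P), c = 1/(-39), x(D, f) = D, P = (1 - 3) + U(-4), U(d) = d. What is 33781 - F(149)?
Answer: 1317343/39 ≈ 33778.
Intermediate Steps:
P = -6 (P = (1 - 3) - 4 = -2 - 4 = -6)
c = -1/39 ≈ -0.025641
F(O) = 116/39 (F(O) = -1/39 + 1*3 = -1/39 + 3 = 116/39)
33781 - F(149) = 33781 - 1*116/39 = 33781 - 116/39 = 1317343/39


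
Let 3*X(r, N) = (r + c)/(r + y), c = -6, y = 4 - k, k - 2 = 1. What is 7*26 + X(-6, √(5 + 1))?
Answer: 914/5 ≈ 182.80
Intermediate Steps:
k = 3 (k = 2 + 1 = 3)
y = 1 (y = 4 - 1*3 = 4 - 3 = 1)
X(r, N) = (-6 + r)/(3*(1 + r)) (X(r, N) = ((r - 6)/(r + 1))/3 = ((-6 + r)/(1 + r))/3 = (-6 + r)/(3*(1 + r)))
7*26 + X(-6, √(5 + 1)) = 7*26 + (-6 - 6)/(3*(1 - 6)) = 182 + (⅓)*(-12)/(-5) = 182 + (⅓)*(-⅕)*(-12) = 182 + ⅘ = 914/5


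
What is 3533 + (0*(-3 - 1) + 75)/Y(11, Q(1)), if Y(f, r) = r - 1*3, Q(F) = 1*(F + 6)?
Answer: 14207/4 ≈ 3551.8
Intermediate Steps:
Q(F) = 6 + F (Q(F) = 1*(6 + F) = 6 + F)
Y(f, r) = -3 + r (Y(f, r) = r - 3 = -3 + r)
3533 + (0*(-3 - 1) + 75)/Y(11, Q(1)) = 3533 + (0*(-3 - 1) + 75)/(-3 + (6 + 1)) = 3533 + (0*(-4) + 75)/(-3 + 7) = 3533 + (0 + 75)/4 = 3533 + (¼)*75 = 3533 + 75/4 = 14207/4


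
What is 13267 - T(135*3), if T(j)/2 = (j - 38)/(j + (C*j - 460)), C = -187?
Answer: 502753332/37895 ≈ 13267.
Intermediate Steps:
T(j) = 2*(-38 + j)/(-460 - 186*j) (T(j) = 2*((j - 38)/(j + (-187*j - 460))) = 2*((-38 + j)/(j + (-460 - 187*j))) = 2*((-38 + j)/(-460 - 186*j)) = 2*(-38 + j)/(-460 - 186*j))
13267 - T(135*3) = 13267 - (38 - 135*3)/(230 + 93*(135*3)) = 13267 - (38 - 1*405)/(230 + 93*405) = 13267 - (38 - 405)/(230 + 37665) = 13267 - (-367)/37895 = 13267 - 1*(-367/37895) = 13267 + 367/37895 = 502753332/37895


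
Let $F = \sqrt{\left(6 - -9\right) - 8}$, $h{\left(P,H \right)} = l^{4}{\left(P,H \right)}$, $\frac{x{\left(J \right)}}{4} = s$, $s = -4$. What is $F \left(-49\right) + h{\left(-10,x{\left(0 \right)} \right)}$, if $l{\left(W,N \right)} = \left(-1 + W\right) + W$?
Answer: $194481 - 49 \sqrt{7} \approx 1.9435 \cdot 10^{5}$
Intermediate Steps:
$l{\left(W,N \right)} = -1 + 2 W$
$x{\left(J \right)} = -16$ ($x{\left(J \right)} = 4 \left(-4\right) = -16$)
$h{\left(P,H \right)} = \left(-1 + 2 P\right)^{4}$
$F = \sqrt{7}$ ($F = \sqrt{\left(6 + 9\right) - 8} = \sqrt{15 - 8} = \sqrt{7} \approx 2.6458$)
$F \left(-49\right) + h{\left(-10,x{\left(0 \right)} \right)} = \sqrt{7} \left(-49\right) + \left(-1 + 2 \left(-10\right)\right)^{4} = - 49 \sqrt{7} + \left(-1 - 20\right)^{4} = - 49 \sqrt{7} + \left(-21\right)^{4} = - 49 \sqrt{7} + 194481 = 194481 - 49 \sqrt{7}$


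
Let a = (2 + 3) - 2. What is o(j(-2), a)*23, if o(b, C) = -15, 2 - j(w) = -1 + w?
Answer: -345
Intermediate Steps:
j(w) = 3 - w (j(w) = 2 - (-1 + w) = 2 + (1 - w) = 3 - w)
a = 3 (a = 5 - 2 = 3)
o(j(-2), a)*23 = -15*23 = -345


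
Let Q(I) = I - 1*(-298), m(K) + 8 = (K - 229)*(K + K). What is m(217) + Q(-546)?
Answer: -5464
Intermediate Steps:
m(K) = -8 + 2*K*(-229 + K) (m(K) = -8 + (K - 229)*(K + K) = -8 + (-229 + K)*(2*K) = -8 + 2*K*(-229 + K))
Q(I) = 298 + I (Q(I) = I + 298 = 298 + I)
m(217) + Q(-546) = (-8 - 458*217 + 2*217**2) + (298 - 546) = (-8 - 99386 + 2*47089) - 248 = (-8 - 99386 + 94178) - 248 = -5216 - 248 = -5464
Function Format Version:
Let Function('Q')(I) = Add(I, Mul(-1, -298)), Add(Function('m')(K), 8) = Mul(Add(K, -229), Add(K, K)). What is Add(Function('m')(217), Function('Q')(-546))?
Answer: -5464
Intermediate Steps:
Function('m')(K) = Add(-8, Mul(2, K, Add(-229, K))) (Function('m')(K) = Add(-8, Mul(Add(K, -229), Add(K, K))) = Add(-8, Mul(Add(-229, K), Mul(2, K))) = Add(-8, Mul(2, K, Add(-229, K))))
Function('Q')(I) = Add(298, I) (Function('Q')(I) = Add(I, 298) = Add(298, I))
Add(Function('m')(217), Function('Q')(-546)) = Add(Add(-8, Mul(-458, 217), Mul(2, Pow(217, 2))), Add(298, -546)) = Add(Add(-8, -99386, Mul(2, 47089)), -248) = Add(Add(-8, -99386, 94178), -248) = Add(-5216, -248) = -5464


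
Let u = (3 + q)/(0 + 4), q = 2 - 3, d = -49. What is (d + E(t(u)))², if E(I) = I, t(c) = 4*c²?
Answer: 2304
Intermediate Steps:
q = -1
u = ½ (u = (3 - 1)/(0 + 4) = 2/4 = 2*(¼) = ½ ≈ 0.50000)
(d + E(t(u)))² = (-49 + 4*(½)²)² = (-49 + 4*(¼))² = (-49 + 1)² = (-48)² = 2304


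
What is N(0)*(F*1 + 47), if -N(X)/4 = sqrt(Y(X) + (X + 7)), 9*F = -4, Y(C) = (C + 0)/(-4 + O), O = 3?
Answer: -1676*sqrt(7)/9 ≈ -492.70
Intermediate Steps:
Y(C) = -C (Y(C) = (C + 0)/(-4 + 3) = C/(-1) = C*(-1) = -C)
F = -4/9 (F = (1/9)*(-4) = -4/9 ≈ -0.44444)
N(X) = -4*sqrt(7) (N(X) = -4*sqrt(-X + (X + 7)) = -4*sqrt(-X + (7 + X)) = -4*sqrt(7))
N(0)*(F*1 + 47) = (-4*sqrt(7))*(-4/9*1 + 47) = (-4*sqrt(7))*(-4/9 + 47) = -4*sqrt(7)*(419/9) = -1676*sqrt(7)/9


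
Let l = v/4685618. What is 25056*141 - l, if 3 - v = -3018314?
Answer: 16553798071411/4685618 ≈ 3.5329e+6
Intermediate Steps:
v = 3018317 (v = 3 - 1*(-3018314) = 3 + 3018314 = 3018317)
l = 3018317/4685618 ≈ 0.64417
25056*141 - l = 25056*141 - 1*3018317/4685618 = 3532896 - 3018317/4685618 = 16553798071411/4685618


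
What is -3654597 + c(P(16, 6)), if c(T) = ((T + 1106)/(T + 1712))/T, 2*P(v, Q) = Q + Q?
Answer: -9417896191/2577 ≈ -3.6546e+6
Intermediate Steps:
P(v, Q) = Q (P(v, Q) = (Q + Q)/2 = (2*Q)/2 = Q)
c(T) = (1106 + T)/(T*(1712 + T)) (c(T) = ((1106 + T)/(1712 + T))/T = (1106 + T)/(T*(1712 + T)))
-3654597 + c(P(16, 6)) = -3654597 + (1106 + 6)/(6*(1712 + 6)) = -3654597 + (1/6)*1112/1718 = -3654597 + (1/6)*(1/1718)*1112 = -3654597 + 278/2577 = -9417896191/2577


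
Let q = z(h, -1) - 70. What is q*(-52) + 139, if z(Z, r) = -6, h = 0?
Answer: 4091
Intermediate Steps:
q = -76 (q = -6 - 70 = -76)
q*(-52) + 139 = -76*(-52) + 139 = 3952 + 139 = 4091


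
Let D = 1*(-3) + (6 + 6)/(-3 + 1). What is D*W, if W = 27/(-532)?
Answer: 243/532 ≈ 0.45677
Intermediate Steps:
D = -9 (D = -3 + 12/(-2) = -3 + 12*(-1/2) = -3 - 6 = -9)
W = -27/532 (W = 27*(-1/532) = -27/532 ≈ -0.050752)
D*W = -9*(-27/532) = 243/532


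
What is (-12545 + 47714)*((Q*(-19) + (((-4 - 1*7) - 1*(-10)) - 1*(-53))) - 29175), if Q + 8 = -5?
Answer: -1015540044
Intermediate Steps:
Q = -13 (Q = -8 - 5 = -13)
(-12545 + 47714)*((Q*(-19) + (((-4 - 1*7) - 1*(-10)) - 1*(-53))) - 29175) = (-12545 + 47714)*((-13*(-19) + (((-4 - 1*7) - 1*(-10)) - 1*(-53))) - 29175) = 35169*((247 + (((-4 - 7) + 10) + 53)) - 29175) = 35169*((247 + ((-11 + 10) + 53)) - 29175) = 35169*((247 + (-1 + 53)) - 29175) = 35169*((247 + 52) - 29175) = 35169*(299 - 29175) = 35169*(-28876) = -1015540044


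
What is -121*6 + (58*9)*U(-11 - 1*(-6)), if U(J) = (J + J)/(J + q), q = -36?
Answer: -24546/41 ≈ -598.68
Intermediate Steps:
U(J) = 2*J/(-36 + J) (U(J) = (J + J)/(J - 36) = (2*J)/(-36 + J) = 2*J/(-36 + J))
-121*6 + (58*9)*U(-11 - 1*(-6)) = -121*6 + (58*9)*(2*(-11 - 1*(-6))/(-36 + (-11 - 1*(-6)))) = -726 + 522*(2*(-11 + 6)/(-36 + (-11 + 6))) = -726 + 522*(2*(-5)/(-36 - 5)) = -726 + 522*(2*(-5)/(-41)) = -726 + 522*(2*(-5)*(-1/41)) = -726 + 522*(10/41) = -726 + 5220/41 = -24546/41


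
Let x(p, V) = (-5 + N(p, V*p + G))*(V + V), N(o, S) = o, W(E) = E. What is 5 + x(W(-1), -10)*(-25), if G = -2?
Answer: -2995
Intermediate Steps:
x(p, V) = 2*V*(-5 + p) (x(p, V) = (-5 + p)*(V + V) = (-5 + p)*(2*V) = 2*V*(-5 + p))
5 + x(W(-1), -10)*(-25) = 5 + (2*(-10)*(-5 - 1))*(-25) = 5 + (2*(-10)*(-6))*(-25) = 5 + 120*(-25) = 5 - 3000 = -2995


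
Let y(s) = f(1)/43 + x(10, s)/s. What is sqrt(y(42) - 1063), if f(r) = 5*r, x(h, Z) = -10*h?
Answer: I*sqrt(868626402)/903 ≈ 32.638*I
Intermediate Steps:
y(s) = 5/43 - 100/s (y(s) = (5*1)/43 + (-10*10)/s = 5*(1/43) - 100/s = 5/43 - 100/s)
sqrt(y(42) - 1063) = sqrt((5/43 - 100/42) - 1063) = sqrt((5/43 - 100*1/42) - 1063) = sqrt((5/43 - 50/21) - 1063) = sqrt(-2045/903 - 1063) = sqrt(-961934/903) = I*sqrt(868626402)/903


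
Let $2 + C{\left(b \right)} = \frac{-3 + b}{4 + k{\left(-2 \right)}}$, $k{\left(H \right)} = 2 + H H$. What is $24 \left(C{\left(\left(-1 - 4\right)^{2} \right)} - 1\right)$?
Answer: $- \frac{96}{5} \approx -19.2$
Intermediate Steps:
$k{\left(H \right)} = 2 + H^{2}$
$C{\left(b \right)} = - \frac{23}{10} + \frac{b}{10}$ ($C{\left(b \right)} = -2 + \frac{-3 + b}{4 + \left(2 + \left(-2\right)^{2}\right)} = -2 + \frac{-3 + b}{4 + \left(2 + 4\right)} = -2 + \frac{-3 + b}{4 + 6} = -2 + \frac{-3 + b}{10} = -2 + \left(-3 + b\right) \frac{1}{10} = -2 + \left(- \frac{3}{10} + \frac{b}{10}\right) = - \frac{23}{10} + \frac{b}{10}$)
$24 \left(C{\left(\left(-1 - 4\right)^{2} \right)} - 1\right) = 24 \left(\left(- \frac{23}{10} + \frac{\left(-1 - 4\right)^{2}}{10}\right) - 1\right) = 24 \left(\left(- \frac{23}{10} + \frac{\left(-5\right)^{2}}{10}\right) - 1\right) = 24 \left(\left(- \frac{23}{10} + \frac{1}{10} \cdot 25\right) - 1\right) = 24 \left(\left(- \frac{23}{10} + \frac{5}{2}\right) - 1\right) = 24 \left(\frac{1}{5} - 1\right) = 24 \left(- \frac{4}{5}\right) = - \frac{96}{5}$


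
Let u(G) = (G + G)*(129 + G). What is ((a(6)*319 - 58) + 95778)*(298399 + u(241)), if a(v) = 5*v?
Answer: 50195849310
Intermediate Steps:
u(G) = 2*G*(129 + G) (u(G) = (2*G)*(129 + G) = 2*G*(129 + G))
((a(6)*319 - 58) + 95778)*(298399 + u(241)) = (((5*6)*319 - 58) + 95778)*(298399 + 2*241*(129 + 241)) = ((30*319 - 58) + 95778)*(298399 + 2*241*370) = ((9570 - 58) + 95778)*(298399 + 178340) = (9512 + 95778)*476739 = 105290*476739 = 50195849310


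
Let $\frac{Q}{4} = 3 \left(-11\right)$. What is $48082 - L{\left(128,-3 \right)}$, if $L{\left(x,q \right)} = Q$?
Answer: $48214$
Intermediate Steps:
$Q = -132$ ($Q = 4 \cdot 3 \left(-11\right) = 4 \left(-33\right) = -132$)
$L{\left(x,q \right)} = -132$
$48082 - L{\left(128,-3 \right)} = 48082 - -132 = 48082 + 132 = 48214$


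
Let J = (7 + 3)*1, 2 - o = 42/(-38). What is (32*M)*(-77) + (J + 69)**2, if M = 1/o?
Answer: 321403/59 ≈ 5447.5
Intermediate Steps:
o = 59/19 (o = 2 - 42/(-38) = 2 - 42*(-1)/38 = 2 - 1*(-21/19) = 2 + 21/19 = 59/19 ≈ 3.1053)
J = 10 (J = 10*1 = 10)
M = 19/59 (M = 1/(59/19) = 19/59 ≈ 0.32203)
(32*M)*(-77) + (J + 69)**2 = (32*(19/59))*(-77) + (10 + 69)**2 = (608/59)*(-77) + 79**2 = -46816/59 + 6241 = 321403/59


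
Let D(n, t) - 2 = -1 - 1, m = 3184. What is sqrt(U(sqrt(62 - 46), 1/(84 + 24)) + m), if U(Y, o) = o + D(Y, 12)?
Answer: sqrt(1031619)/18 ≈ 56.427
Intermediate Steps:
D(n, t) = 0 (D(n, t) = 2 + (-1 - 1) = 2 - 2 = 0)
U(Y, o) = o (U(Y, o) = o + 0 = o)
sqrt(U(sqrt(62 - 46), 1/(84 + 24)) + m) = sqrt(1/(84 + 24) + 3184) = sqrt(1/108 + 3184) = sqrt(343873/108) = sqrt(1031619)/18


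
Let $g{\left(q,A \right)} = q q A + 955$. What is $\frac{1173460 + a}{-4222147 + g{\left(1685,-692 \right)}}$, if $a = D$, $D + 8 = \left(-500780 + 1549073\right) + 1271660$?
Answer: $- \frac{3493405}{1968964892} \approx -0.0017742$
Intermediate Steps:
$g{\left(q,A \right)} = 955 + A q^{2}$ ($g{\left(q,A \right)} = q^{2} A + 955 = A q^{2} + 955 = 955 + A q^{2}$)
$D = 2319945$ ($D = -8 + \left(\left(-500780 + 1549073\right) + 1271660\right) = -8 + \left(1048293 + 1271660\right) = -8 + 2319953 = 2319945$)
$a = 2319945$
$\frac{1173460 + a}{-4222147 + g{\left(1685,-692 \right)}} = \frac{1173460 + 2319945}{-4222147 + \left(955 - 692 \cdot 1685^{2}\right)} = \frac{3493405}{-4222147 + \left(955 - 1964743700\right)} = \frac{3493405}{-4222147 - 1964742745} = \frac{3493405}{-1968964892} = 3493405 \left(- \frac{1}{1968964892}\right) = - \frac{3493405}{1968964892}$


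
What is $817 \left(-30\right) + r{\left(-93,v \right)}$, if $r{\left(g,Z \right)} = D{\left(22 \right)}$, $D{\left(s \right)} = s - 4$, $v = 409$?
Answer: $-24492$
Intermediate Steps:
$D{\left(s \right)} = -4 + s$ ($D{\left(s \right)} = s - 4 = -4 + s$)
$r{\left(g,Z \right)} = 18$ ($r{\left(g,Z \right)} = -4 + 22 = 18$)
$817 \left(-30\right) + r{\left(-93,v \right)} = 817 \left(-30\right) + 18 = -24510 + 18 = -24492$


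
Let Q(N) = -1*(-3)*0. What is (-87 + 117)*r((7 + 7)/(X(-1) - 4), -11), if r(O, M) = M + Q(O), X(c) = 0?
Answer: -330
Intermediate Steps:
Q(N) = 0 (Q(N) = 3*0 = 0)
r(O, M) = M (r(O, M) = M + 0 = M)
(-87 + 117)*r((7 + 7)/(X(-1) - 4), -11) = (-87 + 117)*(-11) = 30*(-11) = -330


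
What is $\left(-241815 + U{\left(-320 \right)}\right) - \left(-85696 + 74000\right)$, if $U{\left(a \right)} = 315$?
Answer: $-229804$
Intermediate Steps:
$\left(-241815 + U{\left(-320 \right)}\right) - \left(-85696 + 74000\right) = \left(-241815 + 315\right) - \left(-85696 + 74000\right) = -241500 - -11696 = -241500 + 11696 = -229804$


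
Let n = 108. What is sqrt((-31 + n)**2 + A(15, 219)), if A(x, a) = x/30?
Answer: sqrt(23718)/2 ≈ 77.003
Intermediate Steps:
A(x, a) = x/30 (A(x, a) = x*(1/30) = x/30)
sqrt((-31 + n)**2 + A(15, 219)) = sqrt((-31 + 108)**2 + (1/30)*15) = sqrt(77**2 + 1/2) = sqrt(5929 + 1/2) = sqrt(11859/2) = sqrt(23718)/2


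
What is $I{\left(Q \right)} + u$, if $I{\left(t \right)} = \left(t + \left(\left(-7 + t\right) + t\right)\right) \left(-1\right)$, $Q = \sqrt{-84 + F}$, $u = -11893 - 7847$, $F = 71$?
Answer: $-19733 - 3 i \sqrt{13} \approx -19733.0 - 10.817 i$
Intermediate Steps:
$u = -19740$ ($u = -11893 - 7847 = -19740$)
$Q = i \sqrt{13}$ ($Q = \sqrt{-84 + 71} = \sqrt{-13} = i \sqrt{13} \approx 3.6056 i$)
$I{\left(t \right)} = 7 - 3 t$ ($I{\left(t \right)} = \left(t + \left(-7 + 2 t\right)\right) \left(-1\right) = \left(-7 + 3 t\right) \left(-1\right) = 7 - 3 t$)
$I{\left(Q \right)} + u = \left(7 - 3 i \sqrt{13}\right) - 19740 = -19733 - 3 i \sqrt{13}$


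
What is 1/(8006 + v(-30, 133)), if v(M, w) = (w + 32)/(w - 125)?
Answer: 8/64213 ≈ 0.00012459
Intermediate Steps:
v(M, w) = (32 + w)/(-125 + w)
1/(8006 + v(-30, 133)) = 1/(8006 + (32 + 133)/(-125 + 133)) = 1/(8006 + 165/8) = 1/(64213/8) = 8/64213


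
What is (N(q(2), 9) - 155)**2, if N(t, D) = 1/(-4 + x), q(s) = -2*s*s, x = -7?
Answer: 2910436/121 ≈ 24053.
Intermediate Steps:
q(s) = -2*s**2
N(t, D) = -1/11 (N(t, D) = 1/(-4 - 7) = 1/(-11) = -1/11)
(N(q(2), 9) - 155)**2 = (-1/11 - 155)**2 = (-1706/11)**2 = 2910436/121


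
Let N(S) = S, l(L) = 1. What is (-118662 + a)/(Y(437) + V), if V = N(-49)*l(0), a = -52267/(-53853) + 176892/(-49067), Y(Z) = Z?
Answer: -313560041607949/1025253198588 ≈ -305.84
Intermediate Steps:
a = -6961579987/2642405151 (a = -52267*(-1/53853) + 176892*(-1/49067) = 52267/53853 - 176892/49067 = -6961579987/2642405151 ≈ -2.6346)
V = -49 (V = -49*1 = -49)
(-118662 + a)/(Y(437) + V) = (-118662 - 6961579987/2642405151)/(437 - 49) = -313560041607949/2642405151/388 = -313560041607949/2642405151*1/388 = -313560041607949/1025253198588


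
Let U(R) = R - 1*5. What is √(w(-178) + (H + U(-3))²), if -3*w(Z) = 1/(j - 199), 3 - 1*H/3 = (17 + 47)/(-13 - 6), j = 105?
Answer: √3540589806/5358 ≈ 11.105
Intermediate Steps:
H = 363/19 (H = 9 - 3*(17 + 47)/(-13 - 6) = 9 - 192/(-19) = 9 - 192*(-1)/19 = 9 - 3*(-64/19) = 9 + 192/19 = 363/19 ≈ 19.105)
U(R) = -5 + R (U(R) = R - 5 = -5 + R)
w(Z) = 1/282 (w(Z) = -1/(3*(105 - 199)) = -⅓/(-94) = -⅓*(-1/94) = 1/282)
√(w(-178) + (H + U(-3))²) = √(1/282 + (363/19 + (-5 - 3))²) = √(1/282 + (363/19 - 8)²) = √(1/282 + (211/19)²) = √(1/282 + 44521/361) = √(12555283/101802) = √3540589806/5358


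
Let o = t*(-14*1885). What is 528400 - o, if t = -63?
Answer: -1134170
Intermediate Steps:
o = 1662570 (o = -(-882)*1885 = -63*(-26390) = 1662570)
528400 - o = 528400 - 1*1662570 = 528400 - 1662570 = -1134170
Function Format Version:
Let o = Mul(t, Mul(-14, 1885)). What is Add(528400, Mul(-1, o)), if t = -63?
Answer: -1134170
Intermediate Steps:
o = 1662570 (o = Mul(-63, Mul(-14, 1885)) = Mul(-63, -26390) = 1662570)
Add(528400, Mul(-1, o)) = Add(528400, Mul(-1, 1662570)) = Add(528400, -1662570) = -1134170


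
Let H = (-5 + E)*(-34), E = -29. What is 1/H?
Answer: 1/1156 ≈ 0.00086505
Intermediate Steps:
H = 1156 (H = (-5 - 29)*(-34) = -34*(-34) = 1156)
1/H = 1/1156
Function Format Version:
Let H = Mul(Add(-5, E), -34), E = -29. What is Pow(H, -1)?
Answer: Rational(1, 1156) ≈ 0.00086505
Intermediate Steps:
H = 1156 (H = Mul(Add(-5, -29), -34) = Mul(-34, -34) = 1156)
Pow(H, -1) = Pow(1156, -1) = Rational(1, 1156)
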